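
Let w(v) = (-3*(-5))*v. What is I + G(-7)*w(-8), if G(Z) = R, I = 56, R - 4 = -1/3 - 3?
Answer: -24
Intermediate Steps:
R = 2/3 (R = 4 + (-1/3 - 3) = 4 - 10/3 = 2/3 ≈ 0.66667)
G(Z) = 2/3
w(v) = 15*v
I + G(-7)*w(-8) = 56 + 2*(15*(-8))/3 = 56 + (2/3)*(-120) = 56 - 80 = -24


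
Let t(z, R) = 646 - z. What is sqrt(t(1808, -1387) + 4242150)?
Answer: 2*sqrt(1060247) ≈ 2059.4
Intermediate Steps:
sqrt(t(1808, -1387) + 4242150) = sqrt((646 - 1*1808) + 4242150) = sqrt((646 - 1808) + 4242150) = sqrt(-1162 + 4242150) = sqrt(4240988) = 2*sqrt(1060247)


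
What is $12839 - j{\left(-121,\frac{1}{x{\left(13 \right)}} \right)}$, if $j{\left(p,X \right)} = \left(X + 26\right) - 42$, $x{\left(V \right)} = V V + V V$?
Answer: $\frac{4344989}{338} \approx 12855.0$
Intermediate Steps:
$x{\left(V \right)} = 2 V^{2}$ ($x{\left(V \right)} = V^{2} + V^{2} = 2 V^{2}$)
$j{\left(p,X \right)} = -16 + X$ ($j{\left(p,X \right)} = \left(26 + X\right) - 42 = -16 + X$)
$12839 - j{\left(-121,\frac{1}{x{\left(13 \right)}} \right)} = 12839 - \left(-16 + \frac{1}{2 \cdot 13^{2}}\right) = 12839 - \left(-16 + \frac{1}{2 \cdot 169}\right) = 12839 - \left(-16 + \frac{1}{338}\right) = 12839 - - \frac{5407}{338} = 12839 + \frac{5407}{338} = \frac{4344989}{338}$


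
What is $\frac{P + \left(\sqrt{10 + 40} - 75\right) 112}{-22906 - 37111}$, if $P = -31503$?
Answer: $\frac{39903}{60017} - \frac{560 \sqrt{2}}{60017} \approx 0.65167$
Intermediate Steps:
$\frac{P + \left(\sqrt{10 + 40} - 75\right) 112}{-22906 - 37111} = \frac{-31503 + \left(\sqrt{10 + 40} - 75\right) 112}{-22906 - 37111} = \frac{-31503 + \left(\sqrt{50} - 75\right) 112}{-60017} = \left(-31503 + \left(5 \sqrt{2} - 75\right) 112\right) \left(- \frac{1}{60017}\right) = \left(-31503 + \left(-75 + 5 \sqrt{2}\right) 112\right) \left(- \frac{1}{60017}\right) = \left(-31503 - \left(8400 - 560 \sqrt{2}\right)\right) \left(- \frac{1}{60017}\right) = \left(-39903 + 560 \sqrt{2}\right) \left(- \frac{1}{60017}\right) = \frac{39903}{60017} - \frac{560 \sqrt{2}}{60017}$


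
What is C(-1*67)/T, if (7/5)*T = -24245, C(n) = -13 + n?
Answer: 112/24245 ≈ 0.0046195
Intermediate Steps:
T = -121225/7 (T = (5/7)*(-24245) = -121225/7 ≈ -17318.)
C(-1*67)/T = (-13 - 1*67)/(-121225/7) = (-13 - 67)*(-7/121225) = -80*(-7/121225) = 112/24245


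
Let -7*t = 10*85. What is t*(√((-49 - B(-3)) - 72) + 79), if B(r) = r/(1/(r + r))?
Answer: -67150/7 - 850*I*√139/7 ≈ -9592.9 - 1431.6*I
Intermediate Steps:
B(r) = 2*r² (B(r) = r/(1/(2*r)) = r/((1/(2*r))) = r*(2*r) = 2*r²)
t = -850/7 (t = -10*85/7 = -⅐*850 = -850/7 ≈ -121.43)
t*(√((-49 - B(-3)) - 72) + 79) = -850*(√((-49 - 2*(-3)²) - 72) + 79)/7 = -850*(√((-49 - 2*9) - 72) + 79)/7 = -850*(√((-49 - 1*18) - 72) + 79)/7 = -850*(√((-49 - 18) - 72) + 79)/7 = -850*(√(-67 - 72) + 79)/7 = -850*(√(-139) + 79)/7 = -850*(I*√139 + 79)/7 = -850*(79 + I*√139)/7 = -67150/7 - 850*I*√139/7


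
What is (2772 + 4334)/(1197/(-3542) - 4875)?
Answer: -211508/145113 ≈ -1.4575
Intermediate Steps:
(2772 + 4334)/(1197/(-3542) - 4875) = 7106/(1197*(-1/3542) - 4875) = 7106/(-171/506 - 4875) = 7106/(-2466921/506) = 7106*(-506/2466921) = -211508/145113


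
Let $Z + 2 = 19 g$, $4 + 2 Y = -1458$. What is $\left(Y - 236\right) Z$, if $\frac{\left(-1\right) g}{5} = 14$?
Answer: $1288044$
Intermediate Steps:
$g = -70$ ($g = \left(-5\right) 14 = -70$)
$Y = -731$ ($Y = -2 + \frac{1}{2} \left(-1458\right) = -2 - 729 = -731$)
$Z = -1332$ ($Z = -2 + 19 \left(-70\right) = -2 - 1330 = -1332$)
$\left(Y - 236\right) Z = \left(-731 - 236\right) \left(-1332\right) = \left(-967\right) \left(-1332\right) = 1288044$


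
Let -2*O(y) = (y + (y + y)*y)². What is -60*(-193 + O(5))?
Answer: 102330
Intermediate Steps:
O(y) = -(y + 2*y²)²/2 (O(y) = -(y + (y + y)*y)²/2 = -(y + (2*y)*y)²/2 = -(y + 2*y²)²/2)
-60*(-193 + O(5)) = -60*(-193 - ½*5²*(1 + 2*5)²) = -60*(-193 - ½*25*(1 + 10)²) = -60*(-193 - ½*25*11²) = -60*(-193 - ½*25*121) = -60*(-193 - 3025/2) = -60*(-3411/2) = 102330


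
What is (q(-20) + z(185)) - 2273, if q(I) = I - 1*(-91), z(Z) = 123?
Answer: -2079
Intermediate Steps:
q(I) = 91 + I (q(I) = I + 91 = 91 + I)
(q(-20) + z(185)) - 2273 = ((91 - 20) + 123) - 2273 = (71 + 123) - 2273 = 194 - 2273 = -2079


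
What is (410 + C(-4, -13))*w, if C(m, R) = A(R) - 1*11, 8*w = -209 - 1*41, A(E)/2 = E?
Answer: -46625/4 ≈ -11656.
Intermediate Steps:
A(E) = 2*E
w = -125/4 (w = (-209 - 1*41)/8 = (-209 - 41)/8 = (1/8)*(-250) = -125/4 ≈ -31.250)
C(m, R) = -11 + 2*R (C(m, R) = 2*R - 1*11 = 2*R - 11 = -11 + 2*R)
(410 + C(-4, -13))*w = (410 + (-11 + 2*(-13)))*(-125/4) = (410 + (-11 - 26))*(-125/4) = (410 - 37)*(-125/4) = 373*(-125/4) = -46625/4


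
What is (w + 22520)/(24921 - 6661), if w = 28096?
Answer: 12654/4565 ≈ 2.7720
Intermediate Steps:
(w + 22520)/(24921 - 6661) = (28096 + 22520)/(24921 - 6661) = 50616/18260 = 50616*(1/18260) = 12654/4565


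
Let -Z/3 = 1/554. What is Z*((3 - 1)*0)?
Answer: 0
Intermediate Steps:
Z = -3/554 ≈ -0.0054152
Z*((3 - 1)*0) = -3*(3 - 1)*0/554 = -3*0/277 = -3/554*0 = 0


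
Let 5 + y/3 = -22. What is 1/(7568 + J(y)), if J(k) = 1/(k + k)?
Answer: 162/1226015 ≈ 0.00013214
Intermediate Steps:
y = -81 (y = -15 + 3*(-22) = -15 - 66 = -81)
J(k) = 1/(2*k)
1/(7568 + J(y)) = 1/(7568 + (½)/(-81)) = 1/(7568 + (½)*(-1/81)) = 1/(7568 - 1/162) = 1/(1226015/162) = 162/1226015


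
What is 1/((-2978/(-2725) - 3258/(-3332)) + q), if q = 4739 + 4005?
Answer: 4539850/39705848773 ≈ 0.00011434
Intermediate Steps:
q = 8744
1/((-2978/(-2725) - 3258/(-3332)) + q) = 1/((-2978/(-2725) - 3258/(-3332)) + 8744) = 1/((-2978*(-1/2725) - 3258*(-1/3332)) + 8744) = 1/((2978/2725 + 1629/1666) + 8744) = 1/(9400373/4539850 + 8744) = 1/(39705848773/4539850) = 4539850/39705848773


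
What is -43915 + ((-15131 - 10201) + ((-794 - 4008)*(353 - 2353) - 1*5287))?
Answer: 9529466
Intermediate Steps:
-43915 + ((-15131 - 10201) + ((-794 - 4008)*(353 - 2353) - 1*5287)) = -43915 + (-25332 + (-4802*(-2000) - 5287)) = -43915 + (-25332 + (9604000 - 5287)) = -43915 + (-25332 + 9598713) = -43915 + 9573381 = 9529466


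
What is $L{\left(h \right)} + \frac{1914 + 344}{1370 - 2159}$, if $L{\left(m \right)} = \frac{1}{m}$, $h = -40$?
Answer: $- \frac{91109}{31560} \approx -2.8868$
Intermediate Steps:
$L{\left(h \right)} + \frac{1914 + 344}{1370 - 2159} = \frac{1}{-40} + \frac{1914 + 344}{1370 - 2159} = - \frac{1}{40} + \frac{2258}{-789} = - \frac{1}{40} + 2258 \left(- \frac{1}{789}\right) = - \frac{1}{40} - \frac{2258}{789} = - \frac{91109}{31560}$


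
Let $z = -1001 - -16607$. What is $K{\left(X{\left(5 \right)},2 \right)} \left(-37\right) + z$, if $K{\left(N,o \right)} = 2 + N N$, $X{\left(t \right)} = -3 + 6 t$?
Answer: $-11441$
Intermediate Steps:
$K{\left(N,o \right)} = 2 + N^{2}$
$z = 15606$ ($z = -1001 + 16607 = 15606$)
$K{\left(X{\left(5 \right)},2 \right)} \left(-37\right) + z = \left(2 + \left(-3 + 6 \cdot 5\right)^{2}\right) \left(-37\right) + 15606 = \left(2 + \left(-3 + 30\right)^{2}\right) \left(-37\right) + 15606 = \left(2 + 27^{2}\right) \left(-37\right) + 15606 = \left(2 + 729\right) \left(-37\right) + 15606 = 731 \left(-37\right) + 15606 = -27047 + 15606 = -11441$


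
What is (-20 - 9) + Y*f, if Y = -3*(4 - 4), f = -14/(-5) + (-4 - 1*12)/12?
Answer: -29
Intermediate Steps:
f = 22/15 (f = -14*(-⅕) + (-4 - 12)*(1/12) = 14/5 - 16*1/12 = 14/5 - 4/3 = 22/15 ≈ 1.4667)
Y = 0 (Y = -3*0 = 0)
(-20 - 9) + Y*f = (-20 - 9) + 0*(22/15) = -29 + 0 = -29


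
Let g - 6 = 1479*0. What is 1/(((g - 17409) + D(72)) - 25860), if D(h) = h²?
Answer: -1/38079 ≈ -2.6261e-5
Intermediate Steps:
g = 6 (g = 6 + 1479*0 = 6 + 0 = 6)
1/(((g - 17409) + D(72)) - 25860) = 1/(((6 - 17409) + 72²) - 25860) = 1/((-17403 + 5184) - 25860) = 1/(-12219 - 25860) = 1/(-38079) = -1/38079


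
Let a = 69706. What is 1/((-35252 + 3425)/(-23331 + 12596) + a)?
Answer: 10735/748325737 ≈ 1.4345e-5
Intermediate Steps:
1/((-35252 + 3425)/(-23331 + 12596) + a) = 1/((-35252 + 3425)/(-23331 + 12596) + 69706) = 1/(-31827/(-10735) + 69706) = 1/(-31827*(-1/10735) + 69706) = 1/(31827/10735 + 69706) = 1/(748325737/10735) = 10735/748325737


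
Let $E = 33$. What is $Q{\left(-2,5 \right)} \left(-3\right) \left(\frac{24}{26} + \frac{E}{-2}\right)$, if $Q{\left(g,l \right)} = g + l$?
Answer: $\frac{3645}{26} \approx 140.19$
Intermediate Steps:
$Q{\left(-2,5 \right)} \left(-3\right) \left(\frac{24}{26} + \frac{E}{-2}\right) = \left(-2 + 5\right) \left(-3\right) \left(\frac{24}{26} + \frac{33}{-2}\right) = 3 \left(-3\right) \left(24 \cdot \frac{1}{26} + 33 \left(- \frac{1}{2}\right)\right) = - 9 \left(\frac{12}{13} - \frac{33}{2}\right) = \left(-9\right) \left(- \frac{405}{26}\right) = \frac{3645}{26}$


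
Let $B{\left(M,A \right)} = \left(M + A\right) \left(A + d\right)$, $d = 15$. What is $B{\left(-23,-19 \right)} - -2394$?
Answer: $2562$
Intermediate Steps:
$B{\left(M,A \right)} = \left(15 + A\right) \left(A + M\right)$ ($B{\left(M,A \right)} = \left(M + A\right) \left(A + 15\right) = \left(A + M\right) \left(15 + A\right) = \left(15 + A\right) \left(A + M\right)$)
$B{\left(-23,-19 \right)} - -2394 = \left(\left(-19\right)^{2} + 15 \left(-19\right) + 15 \left(-23\right) - -437\right) - -2394 = \left(361 - 285 - 345 + 437\right) + 2394 = 168 + 2394 = 2562$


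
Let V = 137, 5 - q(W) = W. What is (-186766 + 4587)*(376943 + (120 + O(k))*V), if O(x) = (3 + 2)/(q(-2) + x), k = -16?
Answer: -644870301398/9 ≈ -7.1652e+10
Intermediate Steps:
q(W) = 5 - W
O(x) = 5/(7 + x) (O(x) = (3 + 2)/((5 - 1*(-2)) + x) = 5/((5 + 2) + x) = 5/(7 + x))
(-186766 + 4587)*(376943 + (120 + O(k))*V) = (-186766 + 4587)*(376943 + (120 + 5/(7 - 16))*137) = -182179*(376943 + (120 + 5/(-9))*137) = -182179*(376943 + (120 + 5*(-⅑))*137) = -182179*(376943 + (120 - 5/9)*137) = -182179*(376943 + (1075/9)*137) = -182179*(376943 + 147275/9) = -182179*3539762/9 = -644870301398/9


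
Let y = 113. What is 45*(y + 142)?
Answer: 11475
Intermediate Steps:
45*(y + 142) = 45*(113 + 142) = 45*255 = 11475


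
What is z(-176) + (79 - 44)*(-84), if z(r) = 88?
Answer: -2852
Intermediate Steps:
z(-176) + (79 - 44)*(-84) = 88 + (79 - 44)*(-84) = 88 + 35*(-84) = 88 - 2940 = -2852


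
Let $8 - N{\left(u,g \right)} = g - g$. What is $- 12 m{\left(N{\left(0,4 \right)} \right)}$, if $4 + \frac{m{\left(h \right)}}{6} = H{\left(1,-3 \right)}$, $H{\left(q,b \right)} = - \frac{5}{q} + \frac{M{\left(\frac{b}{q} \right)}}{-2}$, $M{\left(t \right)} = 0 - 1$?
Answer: $612$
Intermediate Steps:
$M{\left(t \right)} = -1$
$H{\left(q,b \right)} = \frac{1}{2} - \frac{5}{q}$ ($H{\left(q,b \right)} = - \frac{5}{q} - \frac{1}{-2} = - \frac{5}{q} - - \frac{1}{2} = - \frac{5}{q} + \frac{1}{2} = \frac{1}{2} - \frac{5}{q}$)
$N{\left(u,g \right)} = 8$ ($N{\left(u,g \right)} = 8 - \left(g - g\right) = 8 - 0 = 8 + 0 = 8$)
$m{\left(h \right)} = -51$ ($m{\left(h \right)} = -24 + 6 \frac{-10 + 1}{2 \cdot 1} = -24 + 6 \cdot \frac{1}{2} \cdot 1 \left(-9\right) = -24 + 6 \left(- \frac{9}{2}\right) = -24 - 27 = -51$)
$- 12 m{\left(N{\left(0,4 \right)} \right)} = \left(-12\right) \left(-51\right) = 612$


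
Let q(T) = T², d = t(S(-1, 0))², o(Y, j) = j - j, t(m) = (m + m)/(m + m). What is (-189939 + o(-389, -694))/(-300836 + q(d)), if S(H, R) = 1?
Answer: 189939/300835 ≈ 0.63137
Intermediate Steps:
t(m) = 1 (t(m) = (2*m)/((2*m)) = (2*m)*(1/(2*m)) = 1)
o(Y, j) = 0
d = 1 (d = 1² = 1)
(-189939 + o(-389, -694))/(-300836 + q(d)) = (-189939 + 0)/(-300836 + 1²) = -189939/(-300836 + 1) = -189939/(-300835) = -189939*(-1/300835) = 189939/300835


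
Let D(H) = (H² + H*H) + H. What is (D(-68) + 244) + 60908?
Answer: 70332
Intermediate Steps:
D(H) = H + 2*H² (D(H) = (H² + H²) + H = 2*H² + H = H + 2*H²)
(D(-68) + 244) + 60908 = (-68*(1 + 2*(-68)) + 244) + 60908 = (-68*(1 - 136) + 244) + 60908 = (-68*(-135) + 244) + 60908 = (9180 + 244) + 60908 = 9424 + 60908 = 70332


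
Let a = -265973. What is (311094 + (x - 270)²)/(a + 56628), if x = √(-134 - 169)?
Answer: -383691/209345 + 108*I*√303/41869 ≈ -1.8328 + 0.044901*I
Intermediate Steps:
x = I*√303 (x = √(-303) = I*√303 ≈ 17.407*I)
(311094 + (x - 270)²)/(a + 56628) = (311094 + (I*√303 - 270)²)/(-265973 + 56628) = (311094 + (-270 + I*√303)²)/(-209345) = (311094 + (-270 + I*√303)²)*(-1/209345) = -311094/209345 - (-270 + I*√303)²/209345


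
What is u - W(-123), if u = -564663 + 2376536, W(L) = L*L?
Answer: 1796744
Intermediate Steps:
W(L) = L**2
u = 1811873
u - W(-123) = 1811873 - 1*(-123)**2 = 1811873 - 1*15129 = 1811873 - 15129 = 1796744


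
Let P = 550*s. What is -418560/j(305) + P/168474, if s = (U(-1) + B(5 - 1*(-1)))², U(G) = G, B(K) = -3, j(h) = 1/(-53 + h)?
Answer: -8885076153040/84237 ≈ -1.0548e+8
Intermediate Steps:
s = 16 (s = (-1 - 3)² = (-4)² = 16)
P = 8800 (P = 550*16 = 8800)
-418560/j(305) + P/168474 = -418560/(1/(-53 + 305)) + 8800/168474 = -418560/(1/252) + 8800*(1/168474) = -418560/1/252 + 4400/84237 = -418560*252 + 4400/84237 = -105477120 + 4400/84237 = -8885076153040/84237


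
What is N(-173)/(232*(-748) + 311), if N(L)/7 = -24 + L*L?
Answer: -41867/34645 ≈ -1.2085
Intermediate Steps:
N(L) = -168 + 7*L**2 (N(L) = 7*(-24 + L*L) = 7*(-24 + L**2) = -168 + 7*L**2)
N(-173)/(232*(-748) + 311) = (-168 + 7*(-173)**2)/(232*(-748) + 311) = (-168 + 7*29929)/(-173536 + 311) = (-168 + 209503)/(-173225) = 209335*(-1/173225) = -41867/34645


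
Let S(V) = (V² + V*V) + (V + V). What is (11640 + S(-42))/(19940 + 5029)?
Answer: 5028/8323 ≈ 0.60411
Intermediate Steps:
S(V) = 2*V + 2*V² (S(V) = (V² + V²) + 2*V = 2*V² + 2*V = 2*V + 2*V²)
(11640 + S(-42))/(19940 + 5029) = (11640 + 2*(-42)*(1 - 42))/(19940 + 5029) = (11640 + 2*(-42)*(-41))/24969 = (11640 + 3444)*(1/24969) = 15084*(1/24969) = 5028/8323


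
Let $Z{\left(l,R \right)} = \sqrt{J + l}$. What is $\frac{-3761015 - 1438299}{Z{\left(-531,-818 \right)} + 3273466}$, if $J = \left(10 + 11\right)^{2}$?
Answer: $- \frac{8509888801162}{5357789826623} + \frac{7798971 i \sqrt{10}}{5357789826623} \approx -1.5883 + 4.6031 \cdot 10^{-6} i$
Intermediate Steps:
$J = 441$ ($J = 21^{2} = 441$)
$Z{\left(l,R \right)} = \sqrt{441 + l}$
$\frac{-3761015 - 1438299}{Z{\left(-531,-818 \right)} + 3273466} = \frac{-3761015 - 1438299}{\sqrt{441 - 531} + 3273466} = - \frac{5199314}{\sqrt{-90} + 3273466} = - \frac{5199314}{3 i \sqrt{10} + 3273466} = - \frac{5199314}{3273466 + 3 i \sqrt{10}}$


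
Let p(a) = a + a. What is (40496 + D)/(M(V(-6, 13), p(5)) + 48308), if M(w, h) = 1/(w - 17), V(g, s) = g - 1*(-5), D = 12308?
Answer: 950472/869543 ≈ 1.0931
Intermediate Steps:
p(a) = 2*a
V(g, s) = 5 + g (V(g, s) = g + 5 = 5 + g)
M(w, h) = 1/(-17 + w)
(40496 + D)/(M(V(-6, 13), p(5)) + 48308) = (40496 + 12308)/(1/(-17 + (5 - 6)) + 48308) = 52804/(1/(-17 - 1) + 48308) = 52804/(1/(-18) + 48308) = 52804/(-1/18 + 48308) = 52804/(869543/18) = 52804*(18/869543) = 950472/869543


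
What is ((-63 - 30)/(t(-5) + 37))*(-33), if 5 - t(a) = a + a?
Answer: 3069/52 ≈ 59.019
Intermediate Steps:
t(a) = 5 - 2*a (t(a) = 5 - (a + a) = 5 - 2*a)
((-63 - 30)/(t(-5) + 37))*(-33) = ((-63 - 30)/((5 - 2*(-5)) + 37))*(-33) = -93/((5 + 10) + 37)*(-33) = -93/(15 + 37)*(-33) = -93/52*(-33) = 3069/52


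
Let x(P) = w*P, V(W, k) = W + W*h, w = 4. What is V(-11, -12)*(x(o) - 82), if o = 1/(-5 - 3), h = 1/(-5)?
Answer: 726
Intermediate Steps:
h = -1/5 ≈ -0.20000
V(W, k) = 4*W/5 (V(W, k) = W + W*(-1/5) = W - W/5 = 4*W/5)
o = -1/8 (o = 1/(-8) = -1/8 ≈ -0.12500)
x(P) = 4*P
V(-11, -12)*(x(o) - 82) = ((4/5)*(-11))*(4*(-1/8) - 82) = -44*(-1/2 - 82)/5 = -44/5*(-165/2) = 726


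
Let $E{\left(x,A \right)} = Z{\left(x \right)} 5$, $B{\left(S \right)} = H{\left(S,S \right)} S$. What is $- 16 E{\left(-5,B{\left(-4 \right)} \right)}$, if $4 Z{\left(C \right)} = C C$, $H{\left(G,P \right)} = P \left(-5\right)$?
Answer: $-500$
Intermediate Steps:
$H{\left(G,P \right)} = - 5 P$
$Z{\left(C \right)} = \frac{C^{2}}{4}$ ($Z{\left(C \right)} = \frac{C C}{4} = \frac{C^{2}}{4}$)
$B{\left(S \right)} = - 5 S^{2}$ ($B{\left(S \right)} = - 5 S S = - 5 S^{2}$)
$E{\left(x,A \right)} = \frac{5 x^{2}}{4}$ ($E{\left(x,A \right)} = \frac{x^{2}}{4} \cdot 5 = \frac{5 x^{2}}{4}$)
$- 16 E{\left(-5,B{\left(-4 \right)} \right)} = - 16 \frac{5 \left(-5\right)^{2}}{4} = - 16 \cdot \frac{5}{4} \cdot 25 = \left(-16\right) \frac{125}{4} = -500$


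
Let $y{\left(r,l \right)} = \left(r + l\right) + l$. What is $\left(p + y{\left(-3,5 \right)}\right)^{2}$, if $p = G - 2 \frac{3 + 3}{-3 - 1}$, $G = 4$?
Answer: $196$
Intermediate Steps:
$y{\left(r,l \right)} = r + 2 l$ ($y{\left(r,l \right)} = \left(l + r\right) + l = r + 2 l$)
$p = 7$ ($p = 4 - 2 \frac{3 + 3}{-3 - 1} = 4 - 2 \frac{6}{-4} = 4 - 2 \cdot 6 \left(- \frac{1}{4}\right) = 4 - -3 = 4 + 3 = 7$)
$\left(p + y{\left(-3,5 \right)}\right)^{2} = \left(7 + \left(-3 + 2 \cdot 5\right)\right)^{2} = \left(7 + \left(-3 + 10\right)\right)^{2} = \left(7 + 7\right)^{2} = 14^{2} = 196$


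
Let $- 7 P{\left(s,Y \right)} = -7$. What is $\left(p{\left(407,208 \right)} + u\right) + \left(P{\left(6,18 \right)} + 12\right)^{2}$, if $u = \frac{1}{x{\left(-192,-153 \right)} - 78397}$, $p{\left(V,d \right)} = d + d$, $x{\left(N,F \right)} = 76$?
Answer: $\frac{45817784}{78321} \approx 585.0$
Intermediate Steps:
$P{\left(s,Y \right)} = 1$ ($P{\left(s,Y \right)} = \left(- \frac{1}{7}\right) \left(-7\right) = 1$)
$p{\left(V,d \right)} = 2 d$
$u = - \frac{1}{78321}$ ($u = \frac{1}{76 - 78397} = \frac{1}{-78321} = - \frac{1}{78321} \approx -1.2768 \cdot 10^{-5}$)
$\left(p{\left(407,208 \right)} + u\right) + \left(P{\left(6,18 \right)} + 12\right)^{2} = \left(2 \cdot 208 - \frac{1}{78321}\right) + \left(1 + 12\right)^{2} = \left(416 - \frac{1}{78321}\right) + 13^{2} = \frac{32581535}{78321} + 169 = \frac{45817784}{78321}$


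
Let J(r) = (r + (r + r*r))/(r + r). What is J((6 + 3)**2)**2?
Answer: 6889/4 ≈ 1722.3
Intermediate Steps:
J(r) = (r**2 + 2*r)/(2*r) (J(r) = (r + (r + r**2))/((2*r)) = (r**2 + 2*r)*(1/(2*r)) = (r**2 + 2*r)/(2*r))
J((6 + 3)**2)**2 = (1 + (6 + 3)**2/2)**2 = (1 + (1/2)*9**2)**2 = (1 + (1/2)*81)**2 = (1 + 81/2)**2 = (83/2)**2 = 6889/4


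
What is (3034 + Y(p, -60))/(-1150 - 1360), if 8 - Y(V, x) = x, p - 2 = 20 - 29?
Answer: -1551/1255 ≈ -1.2359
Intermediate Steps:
p = -7 (p = 2 + (20 - 29) = 2 - 9 = -7)
Y(V, x) = 8 - x
(3034 + Y(p, -60))/(-1150 - 1360) = (3034 + (8 - 1*(-60)))/(-1150 - 1360) = (3034 + (8 + 60))/(-2510) = (3034 + 68)*(-1/2510) = 3102*(-1/2510) = -1551/1255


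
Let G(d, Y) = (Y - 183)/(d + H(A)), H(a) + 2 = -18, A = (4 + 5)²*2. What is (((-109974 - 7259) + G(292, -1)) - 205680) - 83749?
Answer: -13826531/34 ≈ -4.0666e+5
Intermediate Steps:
A = 162 (A = 9²*2 = 81*2 = 162)
H(a) = -20 (H(a) = -2 - 18 = -20)
G(d, Y) = (-183 + Y)/(-20 + d) (G(d, Y) = (Y - 183)/(d - 20) = (-183 + Y)/(-20 + d))
(((-109974 - 7259) + G(292, -1)) - 205680) - 83749 = (((-109974 - 7259) + (-183 - 1)/(-20 + 292)) - 205680) - 83749 = ((-117233 - 184/272) - 205680) - 83749 = ((-117233 + (1/272)*(-184)) - 205680) - 83749 = ((-117233 - 23/34) - 205680) - 83749 = (-3985945/34 - 205680) - 83749 = -10979065/34 - 83749 = -13826531/34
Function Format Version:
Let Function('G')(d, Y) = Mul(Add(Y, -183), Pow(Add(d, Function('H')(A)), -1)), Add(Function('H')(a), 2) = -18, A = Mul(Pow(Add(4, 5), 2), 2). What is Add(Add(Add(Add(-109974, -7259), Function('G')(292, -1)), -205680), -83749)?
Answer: Rational(-13826531, 34) ≈ -4.0666e+5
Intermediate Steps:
A = 162 (A = Mul(Pow(9, 2), 2) = Mul(81, 2) = 162)
Function('H')(a) = -20 (Function('H')(a) = Add(-2, -18) = -20)
Function('G')(d, Y) = Mul(Pow(Add(-20, d), -1), Add(-183, Y)) (Function('G')(d, Y) = Mul(Add(Y, -183), Pow(Add(d, -20), -1)) = Mul(Add(-183, Y), Pow(Add(-20, d), -1)) = Mul(Pow(Add(-20, d), -1), Add(-183, Y)))
Add(Add(Add(Add(-109974, -7259), Function('G')(292, -1)), -205680), -83749) = Add(Add(Add(Add(-109974, -7259), Mul(Pow(Add(-20, 292), -1), Add(-183, -1))), -205680), -83749) = Add(Add(Add(-117233, Mul(Pow(272, -1), -184)), -205680), -83749) = Add(Add(Add(-117233, Mul(Rational(1, 272), -184)), -205680), -83749) = Add(Add(Add(-117233, Rational(-23, 34)), -205680), -83749) = Add(Add(Rational(-3985945, 34), -205680), -83749) = Add(Rational(-10979065, 34), -83749) = Rational(-13826531, 34)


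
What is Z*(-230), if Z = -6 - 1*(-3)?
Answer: 690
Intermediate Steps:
Z = -3 (Z = -6 + 3 = -3)
Z*(-230) = -3*(-230) = 690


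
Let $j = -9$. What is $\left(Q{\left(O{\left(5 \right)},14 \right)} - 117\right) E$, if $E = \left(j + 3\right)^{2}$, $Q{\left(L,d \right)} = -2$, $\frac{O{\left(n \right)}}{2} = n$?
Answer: $-4284$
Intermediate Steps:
$O{\left(n \right)} = 2 n$
$E = 36$ ($E = \left(-9 + 3\right)^{2} = \left(-6\right)^{2} = 36$)
$\left(Q{\left(O{\left(5 \right)},14 \right)} - 117\right) E = \left(-2 - 117\right) 36 = \left(-119\right) 36 = -4284$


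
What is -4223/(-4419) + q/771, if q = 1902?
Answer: 3886957/1135683 ≈ 3.4226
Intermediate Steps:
-4223/(-4419) + q/771 = -4223/(-4419) + 1902/771 = -4223*(-1/4419) + 1902*(1/771) = 4223/4419 + 634/257 = 3886957/1135683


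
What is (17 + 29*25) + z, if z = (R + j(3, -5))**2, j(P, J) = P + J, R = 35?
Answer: 1831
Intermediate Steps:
j(P, J) = J + P
z = 1089 (z = (35 + (-5 + 3))**2 = (35 - 2)**2 = 33**2 = 1089)
(17 + 29*25) + z = (17 + 29*25) + 1089 = (17 + 725) + 1089 = 742 + 1089 = 1831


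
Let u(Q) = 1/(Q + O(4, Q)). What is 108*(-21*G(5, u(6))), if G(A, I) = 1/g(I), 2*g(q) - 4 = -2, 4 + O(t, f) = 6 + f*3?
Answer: -2268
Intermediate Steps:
O(t, f) = 2 + 3*f (O(t, f) = -4 + (6 + f*3) = -4 + (6 + 3*f) = 2 + 3*f)
g(q) = 1 (g(q) = 2 + (½)*(-2) = 2 - 1 = 1)
u(Q) = 1/(2 + 4*Q) (u(Q) = 1/(Q + (2 + 3*Q)) = 1/(2 + 4*Q))
G(A, I) = 1 (G(A, I) = 1/1 = 1*1 = 1)
108*(-21*G(5, u(6))) = 108*(-21*1) = 108*(-21) = -2268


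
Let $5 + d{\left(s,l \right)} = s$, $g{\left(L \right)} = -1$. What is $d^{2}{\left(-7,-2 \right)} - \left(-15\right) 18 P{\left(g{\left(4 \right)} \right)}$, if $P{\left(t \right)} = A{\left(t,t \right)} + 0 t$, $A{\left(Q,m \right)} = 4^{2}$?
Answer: $4464$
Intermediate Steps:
$A{\left(Q,m \right)} = 16$
$d{\left(s,l \right)} = -5 + s$
$P{\left(t \right)} = 16$ ($P{\left(t \right)} = 16 + 0 t = 16 + 0 = 16$)
$d^{2}{\left(-7,-2 \right)} - \left(-15\right) 18 P{\left(g{\left(4 \right)} \right)} = \left(-5 - 7\right)^{2} - \left(-15\right) 18 \cdot 16 = \left(-12\right)^{2} - \left(-270\right) 16 = 144 - -4320 = 144 + 4320 = 4464$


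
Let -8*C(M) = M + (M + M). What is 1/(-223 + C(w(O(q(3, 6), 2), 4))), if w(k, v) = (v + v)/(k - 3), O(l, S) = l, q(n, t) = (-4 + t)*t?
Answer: -3/670 ≈ -0.0044776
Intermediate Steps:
q(n, t) = t*(-4 + t)
w(k, v) = 2*v/(-3 + k) (w(k, v) = (2*v)/(-3 + k) = 2*v/(-3 + k))
C(M) = -3*M/8 (C(M) = -(M + (M + M))/8 = -(M + 2*M)/8 = -3*M/8)
1/(-223 + C(w(O(q(3, 6), 2), 4))) = 1/(-223 - 3*4/(4*(-3 + 6*(-4 + 6)))) = 1/(-223 - 3*4/(4*(-3 + 6*2))) = 1/(-223 - 3*4/(4*(-3 + 12))) = 1/(-223 - 3*4/(4*9)) = 1/(-223 - 3/8*8/9) = 1/(-223 - ⅓) = 1/(-670/3) = -3/670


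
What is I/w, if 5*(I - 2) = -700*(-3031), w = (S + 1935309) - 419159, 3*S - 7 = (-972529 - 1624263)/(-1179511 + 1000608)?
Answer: 227748170478/813735199463 ≈ 0.27988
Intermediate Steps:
S = 3849113/536709 (S = 7/3 + ((-972529 - 1624263)/(-1179511 + 1000608))/3 = 7/3 + (-2596792/(-178903))/3 = 7/3 + (-2596792*(-1/178903))/3 = 7/3 + (⅓)*(2596792/178903) = 7/3 + 2596792/536709 = 3849113/536709 ≈ 7.1717)
w = 813735199463/536709 (w = (3849113/536709 + 1935309) - 419159 = 1038701607194/536709 - 419159 = 813735199463/536709 ≈ 1.5162e+6)
I = 424342 (I = 2 + (-700*(-3031))/5 = 2 + (⅕)*2121700 = 2 + 424340 = 424342)
I/w = 424342/(813735199463/536709) = 424342*(536709/813735199463) = 227748170478/813735199463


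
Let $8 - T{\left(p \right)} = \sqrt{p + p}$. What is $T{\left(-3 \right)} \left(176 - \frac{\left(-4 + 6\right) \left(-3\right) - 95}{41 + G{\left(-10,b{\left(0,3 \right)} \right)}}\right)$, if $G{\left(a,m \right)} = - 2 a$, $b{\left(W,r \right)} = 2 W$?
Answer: $\frac{86696}{61} - \frac{10837 i \sqrt{6}}{61} \approx 1421.2 - 435.17 i$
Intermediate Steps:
$T{\left(p \right)} = 8 - \sqrt{2} \sqrt{p}$ ($T{\left(p \right)} = 8 - \sqrt{p + p} = 8 - \sqrt{2 p} = 8 - \sqrt{2} \sqrt{p}$)
$T{\left(-3 \right)} \left(176 - \frac{\left(-4 + 6\right) \left(-3\right) - 95}{41 + G{\left(-10,b{\left(0,3 \right)} \right)}}\right) = \left(8 - \sqrt{2} \sqrt{-3}\right) \left(176 - \frac{\left(-4 + 6\right) \left(-3\right) - 95}{41 - -20}\right) = \left(8 - \sqrt{2} i \sqrt{3}\right) \left(176 - \frac{2 \left(-3\right) - 95}{41 + 20}\right) = \left(8 - i \sqrt{6}\right) \left(176 - \frac{-6 - 95}{61}\right) = \left(8 - i \sqrt{6}\right) \left(176 - \left(-101\right) \frac{1}{61}\right) = \left(8 - i \sqrt{6}\right) \left(176 - - \frac{101}{61}\right) = \left(8 - i \sqrt{6}\right) \left(176 + \frac{101}{61}\right) = \left(8 - i \sqrt{6}\right) \frac{10837}{61} = \frac{86696}{61} - \frac{10837 i \sqrt{6}}{61}$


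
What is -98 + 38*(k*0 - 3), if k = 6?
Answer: -212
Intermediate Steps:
-98 + 38*(k*0 - 3) = -98 + 38*(6*0 - 3) = -98 + 38*(0 - 3) = -98 + 38*(-3) = -98 - 114 = -212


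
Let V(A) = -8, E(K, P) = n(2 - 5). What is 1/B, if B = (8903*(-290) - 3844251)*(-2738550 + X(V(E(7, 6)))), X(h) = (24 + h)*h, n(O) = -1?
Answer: 1/17599076208038 ≈ 5.6821e-14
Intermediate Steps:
E(K, P) = -1
X(h) = h*(24 + h)
B = 17599076208038 (B = (8903*(-290) - 3844251)*(-2738550 - 8*(24 - 8)) = (-2581870 - 3844251)*(-2738550 - 8*16) = -6426121*(-2738550 - 128) = -6426121*(-2738678) = 17599076208038)
1/B = 1/17599076208038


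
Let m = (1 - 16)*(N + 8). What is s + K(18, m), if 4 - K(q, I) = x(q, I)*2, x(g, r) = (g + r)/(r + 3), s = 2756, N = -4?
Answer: 52412/19 ≈ 2758.5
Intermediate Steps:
m = -60 (m = (1 - 16)*(-4 + 8) = -15*4 = -60)
x(g, r) = (g + r)/(3 + r)
K(q, I) = 4 - 2*(I + q)/(3 + I) (K(q, I) = 4 - (q + I)/(3 + I)*2 = 4 - (I + q)/(3 + I)*2 = 4 - 2*(I + q)/(3 + I))
s + K(18, m) = 2756 + 2*(6 - 60 - 1*18)/(3 - 60) = 2756 + 2*(6 - 60 - 18)/(-57) = 2756 + 2*(-1/57)*(-72) = 2756 + 48/19 = 52412/19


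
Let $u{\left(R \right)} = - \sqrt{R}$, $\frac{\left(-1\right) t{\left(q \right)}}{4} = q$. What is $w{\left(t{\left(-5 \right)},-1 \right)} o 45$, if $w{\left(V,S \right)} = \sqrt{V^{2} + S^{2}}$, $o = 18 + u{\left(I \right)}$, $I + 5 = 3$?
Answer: $45 \sqrt{401} \left(18 - i \sqrt{2}\right) \approx 16220.0 - 1274.4 i$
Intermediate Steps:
$I = -2$ ($I = -5 + 3 = -2$)
$t{\left(q \right)} = - 4 q$
$o = 18 - i \sqrt{2}$ ($o = 18 - \sqrt{-2} = 18 - i \sqrt{2} \approx 18.0 - 1.4142 i$)
$w{\left(V,S \right)} = \sqrt{S^{2} + V^{2}}$
$w{\left(t{\left(-5 \right)},-1 \right)} o 45 = \sqrt{\left(-1\right)^{2} + \left(\left(-4\right) \left(-5\right)\right)^{2}} \left(18 - i \sqrt{2}\right) 45 = \sqrt{1 + 20^{2}} \left(18 - i \sqrt{2}\right) 45 = \sqrt{1 + 400} \left(18 - i \sqrt{2}\right) 45 = \sqrt{401} \left(18 - i \sqrt{2}\right) 45 = 45 \sqrt{401} \left(18 - i \sqrt{2}\right)$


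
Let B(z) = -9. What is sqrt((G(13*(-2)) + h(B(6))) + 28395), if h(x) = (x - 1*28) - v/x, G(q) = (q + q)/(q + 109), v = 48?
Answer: sqrt(1758516186)/249 ≈ 168.41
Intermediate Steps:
G(q) = 2*q/(109 + q) (G(q) = (2*q)/(109 + q) = 2*q/(109 + q))
h(x) = -28 + x - 48/x (h(x) = (x - 1*28) - 48/x = (x - 28) - 48/x = (-28 + x) - 48/x = -28 + x - 48/x)
sqrt((G(13*(-2)) + h(B(6))) + 28395) = sqrt((2*(13*(-2))/(109 + 13*(-2)) + (-28 - 9 - 48/(-9))) + 28395) = sqrt((2*(-26)/(109 - 26) + (-28 - 9 - 48*(-1/9))) + 28395) = sqrt((2*(-26)/83 + (-28 - 9 + 16/3)) + 28395) = sqrt((2*(-26)*(1/83) - 95/3) + 28395) = sqrt((-52/83 - 95/3) + 28395) = sqrt(-8041/249 + 28395) = sqrt(7062314/249) = sqrt(1758516186)/249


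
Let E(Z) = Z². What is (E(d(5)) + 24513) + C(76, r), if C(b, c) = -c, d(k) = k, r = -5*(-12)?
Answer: 24478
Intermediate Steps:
r = 60
(E(d(5)) + 24513) + C(76, r) = (5² + 24513) - 1*60 = (25 + 24513) - 60 = 24538 - 60 = 24478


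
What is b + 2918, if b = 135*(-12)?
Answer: 1298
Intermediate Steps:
b = -1620
b + 2918 = -1620 + 2918 = 1298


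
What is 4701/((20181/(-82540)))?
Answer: -129340180/6727 ≈ -19227.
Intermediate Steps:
4701/((20181/(-82540))) = 4701/((20181*(-1/82540))) = 4701/(-20181/82540) = 4701*(-82540/20181) = -129340180/6727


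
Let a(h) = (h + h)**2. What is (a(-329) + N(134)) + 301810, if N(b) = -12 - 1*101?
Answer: 734661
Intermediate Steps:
N(b) = -113 (N(b) = -12 - 101 = -113)
a(h) = 4*h**2 (a(h) = (2*h)**2 = 4*h**2)
(a(-329) + N(134)) + 301810 = (4*(-329)**2 - 113) + 301810 = (4*108241 - 113) + 301810 = (432964 - 113) + 301810 = 432851 + 301810 = 734661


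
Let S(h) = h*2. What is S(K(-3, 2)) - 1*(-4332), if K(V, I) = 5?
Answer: 4342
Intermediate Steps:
S(h) = 2*h
S(K(-3, 2)) - 1*(-4332) = 2*5 - 1*(-4332) = 10 + 4332 = 4342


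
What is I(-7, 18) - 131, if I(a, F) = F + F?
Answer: -95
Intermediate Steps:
I(a, F) = 2*F
I(-7, 18) - 131 = 2*18 - 131 = 36 - 131 = -95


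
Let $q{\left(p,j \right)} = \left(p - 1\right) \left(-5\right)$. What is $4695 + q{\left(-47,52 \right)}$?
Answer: $4935$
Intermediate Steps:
$q{\left(p,j \right)} = 5 - 5 p$ ($q{\left(p,j \right)} = \left(-1 + p\right) \left(-5\right) = 5 - 5 p$)
$4695 + q{\left(-47,52 \right)} = 4695 + \left(5 - -235\right) = 4695 + \left(5 + 235\right) = 4695 + 240 = 4935$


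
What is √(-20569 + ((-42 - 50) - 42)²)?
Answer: I*√2613 ≈ 51.117*I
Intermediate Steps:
√(-20569 + ((-42 - 50) - 42)²) = √(-20569 + (-92 - 42)²) = √(-20569 + (-134)²) = √(-20569 + 17956) = √(-2613) = I*√2613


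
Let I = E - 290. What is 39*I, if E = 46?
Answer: -9516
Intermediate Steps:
I = -244 (I = 46 - 290 = -244)
39*I = 39*(-244) = -9516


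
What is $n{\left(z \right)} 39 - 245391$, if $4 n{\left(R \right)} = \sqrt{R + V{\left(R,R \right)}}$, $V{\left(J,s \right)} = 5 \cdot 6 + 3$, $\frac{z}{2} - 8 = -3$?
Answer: $-245391 + \frac{39 \sqrt{43}}{4} \approx -2.4533 \cdot 10^{5}$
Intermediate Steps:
$z = 10$ ($z = 16 + 2 \left(-3\right) = 16 - 6 = 10$)
$V{\left(J,s \right)} = 33$ ($V{\left(J,s \right)} = 30 + 3 = 33$)
$n{\left(R \right)} = \frac{\sqrt{33 + R}}{4}$ ($n{\left(R \right)} = \frac{\sqrt{R + 33}}{4} = \frac{\sqrt{33 + R}}{4}$)
$n{\left(z \right)} 39 - 245391 = \frac{\sqrt{33 + 10}}{4} \cdot 39 - 245391 = \frac{\sqrt{43}}{4} \cdot 39 - 245391 = \frac{39 \sqrt{43}}{4} - 245391 = -245391 + \frac{39 \sqrt{43}}{4}$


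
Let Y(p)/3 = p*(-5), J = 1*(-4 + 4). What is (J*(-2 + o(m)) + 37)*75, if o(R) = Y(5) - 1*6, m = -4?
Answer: 2775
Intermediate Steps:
J = 0 (J = 1*0 = 0)
Y(p) = -15*p (Y(p) = 3*(p*(-5)) = 3*(-5*p) = -15*p)
o(R) = -81 (o(R) = -15*5 - 1*6 = -75 - 6 = -81)
(J*(-2 + o(m)) + 37)*75 = (0*(-2 - 81) + 37)*75 = (0*(-83) + 37)*75 = (0 + 37)*75 = 37*75 = 2775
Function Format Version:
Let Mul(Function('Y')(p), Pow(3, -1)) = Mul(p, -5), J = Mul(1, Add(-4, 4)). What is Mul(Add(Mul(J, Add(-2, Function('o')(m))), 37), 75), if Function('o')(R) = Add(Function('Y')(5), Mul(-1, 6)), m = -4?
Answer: 2775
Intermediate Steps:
J = 0 (J = Mul(1, 0) = 0)
Function('Y')(p) = Mul(-15, p) (Function('Y')(p) = Mul(3, Mul(p, -5)) = Mul(3, Mul(-5, p)) = Mul(-15, p))
Function('o')(R) = -81 (Function('o')(R) = Add(Mul(-15, 5), Mul(-1, 6)) = Add(-75, -6) = -81)
Mul(Add(Mul(J, Add(-2, Function('o')(m))), 37), 75) = Mul(Add(Mul(0, Add(-2, -81)), 37), 75) = Mul(Add(Mul(0, -83), 37), 75) = Mul(Add(0, 37), 75) = Mul(37, 75) = 2775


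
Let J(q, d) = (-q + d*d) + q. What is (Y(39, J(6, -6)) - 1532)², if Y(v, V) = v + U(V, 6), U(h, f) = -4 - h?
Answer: 2350089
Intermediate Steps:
J(q, d) = d² (J(q, d) = (-q + d²) + q = (d² - q) + q = d²)
Y(v, V) = -4 + v - V (Y(v, V) = v + (-4 - V) = -4 + v - V)
(Y(39, J(6, -6)) - 1532)² = ((-4 + 39 - 1*(-6)²) - 1532)² = ((-4 + 39 - 1*36) - 1532)² = ((-4 + 39 - 36) - 1532)² = (-1 - 1532)² = (-1533)² = 2350089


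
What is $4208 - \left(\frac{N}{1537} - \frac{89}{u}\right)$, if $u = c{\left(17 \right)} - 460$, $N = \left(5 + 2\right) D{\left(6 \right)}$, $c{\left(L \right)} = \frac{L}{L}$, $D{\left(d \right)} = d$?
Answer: $\frac{2968516393}{705483} \approx 4207.8$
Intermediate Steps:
$c{\left(L \right)} = 1$
$N = 42$ ($N = \left(5 + 2\right) 6 = 7 \cdot 6 = 42$)
$u = -459$ ($u = 1 - 460 = -459$)
$4208 - \left(\frac{N}{1537} - \frac{89}{u}\right) = 4208 - \left(\frac{42}{1537} - \frac{89}{-459}\right) = 4208 - \left(42 \cdot \frac{1}{1537} - - \frac{89}{459}\right) = 4208 - \left(\frac{42}{1537} + \frac{89}{459}\right) = 4208 - \frac{156071}{705483} = \frac{2968516393}{705483}$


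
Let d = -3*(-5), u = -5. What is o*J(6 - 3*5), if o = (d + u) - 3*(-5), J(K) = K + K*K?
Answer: 1800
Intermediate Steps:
d = 15
J(K) = K + K**2
o = 25 (o = (15 - 5) - 3*(-5) = 10 + 15 = 25)
o*J(6 - 3*5) = 25*((6 - 3*5)*(1 + (6 - 3*5))) = 25*((6 - 15)*(1 + (6 - 15))) = 25*(-9*(1 - 9)) = 25*(-9*(-8)) = 25*72 = 1800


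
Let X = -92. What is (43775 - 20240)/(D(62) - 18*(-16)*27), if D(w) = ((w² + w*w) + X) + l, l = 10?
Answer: 23535/15382 ≈ 1.5300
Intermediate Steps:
D(w) = -82 + 2*w² (D(w) = ((w² + w*w) - 92) + 10 = ((w² + w²) - 92) + 10 = (2*w² - 92) + 10 = (-92 + 2*w²) + 10 = -82 + 2*w²)
(43775 - 20240)/(D(62) - 18*(-16)*27) = (43775 - 20240)/((-82 + 2*62²) - 18*(-16)*27) = 23535/((-82 + 2*3844) + 288*27) = 23535/((-82 + 7688) + 7776) = 23535/(7606 + 7776) = 23535/15382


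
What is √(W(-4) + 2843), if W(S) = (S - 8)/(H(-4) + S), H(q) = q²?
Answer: 7*√58 ≈ 53.310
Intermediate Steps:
W(S) = (-8 + S)/(16 + S) (W(S) = (S - 8)/((-4)² + S) = (-8 + S)/(16 + S))
√(W(-4) + 2843) = √((-8 - 4)/(16 - 4) + 2843) = √(-12/12 + 2843) = √((1/12)*(-12) + 2843) = √(-1 + 2843) = √2842 = 7*√58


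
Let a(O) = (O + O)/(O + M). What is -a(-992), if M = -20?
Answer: -496/253 ≈ -1.9605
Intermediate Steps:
a(O) = 2*O/(-20 + O) (a(O) = (O + O)/(O - 20) = (2*O)/(-20 + O) = 2*O/(-20 + O))
-a(-992) = -2*(-992)/(-20 - 992) = -2*(-992)/(-1012) = -2*(-992)*(-1)/1012 = -1*496/253 = -496/253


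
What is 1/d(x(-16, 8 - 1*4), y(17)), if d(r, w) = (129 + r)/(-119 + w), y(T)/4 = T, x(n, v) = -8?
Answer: -51/121 ≈ -0.42149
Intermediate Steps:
y(T) = 4*T
d(r, w) = (129 + r)/(-119 + w)
1/d(x(-16, 8 - 1*4), y(17)) = 1/((129 - 8)/(-119 + 4*17)) = 1/(121/(-119 + 68)) = 1/(121/(-51)) = 1/(-1/51*121) = 1/(-121/51) = -51/121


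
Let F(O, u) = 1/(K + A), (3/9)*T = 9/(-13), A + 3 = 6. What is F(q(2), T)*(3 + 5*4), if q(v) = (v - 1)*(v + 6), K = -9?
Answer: -23/6 ≈ -3.8333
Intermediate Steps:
A = 3 (A = -3 + 6 = 3)
q(v) = (-1 + v)*(6 + v)
T = -27/13 (T = 3*(9/(-13)) = 3*(9*(-1/13)) = 3*(-9/13) = -27/13 ≈ -2.0769)
F(O, u) = -⅙ (F(O, u) = 1/(-9 + 3) = 1/(-6) = -⅙)
F(q(2), T)*(3 + 5*4) = -(3 + 5*4)/6 = -(3 + 20)/6 = -⅙*23 = -23/6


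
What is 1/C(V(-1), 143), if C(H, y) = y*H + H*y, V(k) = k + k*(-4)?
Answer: 1/858 ≈ 0.0011655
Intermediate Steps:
V(k) = -3*k (V(k) = k - 4*k = -3*k)
C(H, y) = 2*H*y (C(H, y) = H*y + H*y = 2*H*y)
1/C(V(-1), 143) = 1/(2*(-3*(-1))*143) = 1/(2*3*143) = 1/858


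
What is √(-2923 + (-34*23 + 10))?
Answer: I*√3695 ≈ 60.786*I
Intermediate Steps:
√(-2923 + (-34*23 + 10)) = √(-2923 + (-782 + 10)) = √(-2923 - 772) = √(-3695) = I*√3695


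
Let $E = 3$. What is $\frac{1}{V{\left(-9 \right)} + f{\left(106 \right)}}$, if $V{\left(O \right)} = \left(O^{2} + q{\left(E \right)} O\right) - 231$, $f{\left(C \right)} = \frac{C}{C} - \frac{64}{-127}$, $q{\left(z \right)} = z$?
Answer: $- \frac{127}{22288} \approx -0.0056981$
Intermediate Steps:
$f{\left(C \right)} = \frac{191}{127}$ ($f{\left(C \right)} = 1 - - \frac{64}{127} = 1 + \frac{64}{127} = \frac{191}{127}$)
$V{\left(O \right)} = -231 + O^{2} + 3 O$ ($V{\left(O \right)} = \left(O^{2} + 3 O\right) - 231 = -231 + O^{2} + 3 O$)
$\frac{1}{V{\left(-9 \right)} + f{\left(106 \right)}} = \frac{1}{\left(-231 + \left(-9\right)^{2} + 3 \left(-9\right)\right) + \frac{191}{127}} = \frac{1}{\left(-231 + 81 - 27\right) + \frac{191}{127}} = \frac{1}{-177 + \frac{191}{127}} = \frac{1}{- \frac{22288}{127}} = - \frac{127}{22288}$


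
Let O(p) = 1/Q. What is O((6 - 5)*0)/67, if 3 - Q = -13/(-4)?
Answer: -4/67 ≈ -0.059702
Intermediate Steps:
Q = -¼ (Q = 3 - (-13)/(-4) = 3 - (-13)*(-1)/4 = 3 - 1*13/4 = 3 - 13/4 = -¼ ≈ -0.25000)
O(p) = -4 (O(p) = 1/(-¼) = -4)
O((6 - 5)*0)/67 = -4/67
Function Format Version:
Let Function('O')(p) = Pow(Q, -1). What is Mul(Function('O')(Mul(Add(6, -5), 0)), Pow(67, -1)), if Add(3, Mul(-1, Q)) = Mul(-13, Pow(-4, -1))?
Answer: Rational(-4, 67) ≈ -0.059702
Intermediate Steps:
Q = Rational(-1, 4) (Q = Add(3, Mul(-1, Mul(-13, Pow(-4, -1)))) = Add(3, Mul(-1, Mul(-13, Rational(-1, 4)))) = Add(3, Mul(-1, Rational(13, 4))) = Add(3, Rational(-13, 4)) = Rational(-1, 4) ≈ -0.25000)
Function('O')(p) = -4 (Function('O')(p) = Pow(Rational(-1, 4), -1) = -4)
Mul(Function('O')(Mul(Add(6, -5), 0)), Pow(67, -1)) = Mul(-4, Pow(67, -1)) = Mul(-4, Rational(1, 67)) = Rational(-4, 67)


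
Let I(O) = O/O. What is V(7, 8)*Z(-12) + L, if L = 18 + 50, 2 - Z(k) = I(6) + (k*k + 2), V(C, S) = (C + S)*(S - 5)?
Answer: -6457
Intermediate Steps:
V(C, S) = (-5 + S)*(C + S) (V(C, S) = (C + S)*(-5 + S) = (-5 + S)*(C + S))
I(O) = 1
Z(k) = -1 - k² (Z(k) = 2 - (1 + (k*k + 2)) = 2 - (1 + (k² + 2)) = 2 - (1 + (2 + k²)) = 2 - (3 + k²) = 2 + (-3 - k²) = -1 - k²)
L = 68
V(7, 8)*Z(-12) + L = (8² - 5*7 - 5*8 + 7*8)*(-1 - 1*(-12)²) + 68 = (64 - 35 - 40 + 56)*(-1 - 1*144) + 68 = 45*(-1 - 144) + 68 = 45*(-145) + 68 = -6525 + 68 = -6457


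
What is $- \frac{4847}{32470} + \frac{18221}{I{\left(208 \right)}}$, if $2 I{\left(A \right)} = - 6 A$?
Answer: $- \frac{297330199}{10130640} \approx -29.35$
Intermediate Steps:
$I{\left(A \right)} = - 3 A$ ($I{\left(A \right)} = \frac{\left(-6\right) A}{2} = - 3 A$)
$- \frac{4847}{32470} + \frac{18221}{I{\left(208 \right)}} = - \frac{4847}{32470} + \frac{18221}{\left(-3\right) 208} = \left(-4847\right) \frac{1}{32470} + \frac{18221}{-624} = - \frac{4847}{32470} + 18221 \left(- \frac{1}{624}\right) = - \frac{4847}{32470} - \frac{18221}{624} = - \frac{297330199}{10130640}$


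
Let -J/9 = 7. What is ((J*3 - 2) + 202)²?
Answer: 121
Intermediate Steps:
J = -63 (J = -9*7 = -63)
((J*3 - 2) + 202)² = ((-63*3 - 2) + 202)² = ((-189 - 2) + 202)² = (-191 + 202)² = 11² = 121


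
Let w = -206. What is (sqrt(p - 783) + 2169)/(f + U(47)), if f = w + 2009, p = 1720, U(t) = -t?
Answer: 2169/1756 + sqrt(937)/1756 ≈ 1.2526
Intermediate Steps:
f = 1803 (f = -206 + 2009 = 1803)
(sqrt(p - 783) + 2169)/(f + U(47)) = (sqrt(1720 - 783) + 2169)/(1803 - 1*47) = (sqrt(937) + 2169)/(1803 - 47) = (2169 + sqrt(937))/1756 = (2169 + sqrt(937))*(1/1756) = 2169/1756 + sqrt(937)/1756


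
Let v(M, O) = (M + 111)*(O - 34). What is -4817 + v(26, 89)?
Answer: 2718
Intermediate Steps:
v(M, O) = (-34 + O)*(111 + M) (v(M, O) = (111 + M)*(-34 + O) = (-34 + O)*(111 + M))
-4817 + v(26, 89) = -4817 + (-3774 - 34*26 + 111*89 + 26*89) = -4817 + (-3774 - 884 + 9879 + 2314) = -4817 + 7535 = 2718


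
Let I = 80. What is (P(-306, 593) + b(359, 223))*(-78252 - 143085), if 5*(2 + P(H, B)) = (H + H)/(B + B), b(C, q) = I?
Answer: -51120878868/2965 ≈ -1.7241e+7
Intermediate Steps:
b(C, q) = 80
P(H, B) = -2 + H/(5*B) (P(H, B) = -2 + ((H + H)/(B + B))/5 = -2 + ((2*H)/((2*B)))/5 = -2 + ((2*H)*(1/(2*B)))/5 = -2 + (H/B)/5 = -2 + H/(5*B))
(P(-306, 593) + b(359, 223))*(-78252 - 143085) = ((-2 + (⅕)*(-306)/593) + 80)*(-78252 - 143085) = ((-2 + (⅕)*(-306)*(1/593)) + 80)*(-221337) = ((-2 - 306/2965) + 80)*(-221337) = (-6236/2965 + 80)*(-221337) = (230964/2965)*(-221337) = -51120878868/2965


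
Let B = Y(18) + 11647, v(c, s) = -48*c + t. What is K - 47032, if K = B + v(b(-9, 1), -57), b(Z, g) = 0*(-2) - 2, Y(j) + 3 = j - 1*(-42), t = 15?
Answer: -35217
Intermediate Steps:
Y(j) = 39 + j (Y(j) = -3 + (j - 1*(-42)) = -3 + (j + 42) = -3 + (42 + j) = 39 + j)
b(Z, g) = -2 (b(Z, g) = 0 - 2 = -2)
v(c, s) = 15 - 48*c (v(c, s) = -48*c + 15 = 15 - 48*c)
B = 11704 (B = (39 + 18) + 11647 = 57 + 11647 = 11704)
K = 11815 (K = 11704 + (15 - 48*(-2)) = 11704 + (15 + 96) = 11704 + 111 = 11815)
K - 47032 = 11815 - 47032 = -35217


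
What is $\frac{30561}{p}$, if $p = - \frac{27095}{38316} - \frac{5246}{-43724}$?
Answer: $- \frac{12799930741956}{245924011} \approx -52048.0$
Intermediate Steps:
$p = - \frac{245924011}{418832196}$ ($p = \left(-27095\right) \frac{1}{38316} - - \frac{2623}{21862} = - \frac{27095}{38316} + \frac{2623}{21862} = - \frac{245924011}{418832196} \approx -0.58717$)
$\frac{30561}{p} = \frac{30561}{- \frac{245924011}{418832196}} = 30561 \left(- \frac{418832196}{245924011}\right) = - \frac{12799930741956}{245924011}$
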